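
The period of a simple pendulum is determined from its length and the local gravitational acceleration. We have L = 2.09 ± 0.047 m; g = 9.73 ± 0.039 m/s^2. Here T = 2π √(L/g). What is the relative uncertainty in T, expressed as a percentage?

1.14%

T is a product of powers, so relative uncertainties combine in quadrature:
  (½·δL/L)² = (0.5×0.0225)² = 0.000126;  (−½·δg/g)² = (-0.5×0.00401)² = 4.02e-06
δT/T = √(0.000130) = 0.0114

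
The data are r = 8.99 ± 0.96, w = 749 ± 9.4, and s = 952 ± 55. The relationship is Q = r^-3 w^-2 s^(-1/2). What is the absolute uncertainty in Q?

2.57e-11

Each factor contributes (exponent × relative error)² to (δQ/Q)²:
  (-3·δr/r)² = (-3×0.107)² = 0.103;  (-2·δw/w)² = (-2×0.0126)² = 0.000630;  (−½·δs/s)² = (-0.5×0.0578)² = 0.000834
δQ/Q = √(0.104) = 0.323
Q = 7.95e-11, so δQ = 0.323 × 7.95e-11 = 2.57e-11.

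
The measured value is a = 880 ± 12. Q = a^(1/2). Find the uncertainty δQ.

Products/powers → add relative errors in quadrature, weighted by exponent:
  (½·δa/a)² = (0.5×0.0136)² = 4.65e-05
δQ/Q = √(4.65e-05) = 0.00682
Q = 29.7, so δQ = 0.00682 × 29.7 = 0.202.

0.202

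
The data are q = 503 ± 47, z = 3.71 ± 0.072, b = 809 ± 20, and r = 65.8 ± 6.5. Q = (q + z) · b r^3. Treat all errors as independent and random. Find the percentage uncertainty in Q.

Let u = q + z = 507. δu = √(δq² + δz²) = √(2210 + 0.00518) = 47.0, so δu/u = 0.0928.
Q is then a monomial in u, b, r:
δQ/Q = √((δu/u)² + (1·δb/b)² + (3·δr/r)²) = √(0.00860 + 0.000611 + 0.0878) = 0.312

31.2%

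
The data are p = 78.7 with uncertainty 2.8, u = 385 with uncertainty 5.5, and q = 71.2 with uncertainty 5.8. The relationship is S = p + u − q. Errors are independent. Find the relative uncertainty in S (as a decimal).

0.0216

Each term contributes (cᵢ δxᵢ)² to (δS)²:
  (δp)² = 7.84;  (δu)² = 30.2;  (δq)² = 33.6
δS = √(71.7) = 8.47
S = 392, so δS/S = 8.47/392 = 0.0216.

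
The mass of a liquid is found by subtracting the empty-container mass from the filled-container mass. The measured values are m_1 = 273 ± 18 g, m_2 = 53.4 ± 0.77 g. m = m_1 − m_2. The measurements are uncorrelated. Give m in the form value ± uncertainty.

Each term contributes (cᵢ δxᵢ)² to (δm)²:
  (δm_1)² = 324;  (δm_2)² = 0.593
δm = √(325) = 18.0 g
m = 220 g.

220 ± 18.0 g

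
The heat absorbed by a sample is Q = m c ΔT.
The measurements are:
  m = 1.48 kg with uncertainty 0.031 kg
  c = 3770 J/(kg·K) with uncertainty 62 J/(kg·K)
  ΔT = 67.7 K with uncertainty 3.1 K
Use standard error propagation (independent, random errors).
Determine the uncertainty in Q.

20000 J

Since Q is a product/quotient, work with relative uncertainties:
  (1·δm/m)² = (1×0.0209)² = 0.000439;  (1·δc/c)² = (1×0.0164)² = 0.000270;  (1·δΔT/ΔT)² = (1×0.0458)² = 0.00210
δQ/Q = √(0.00281) = 0.0530
Q = 3.78e+05 J, so δQ = 0.0530 × 3.78e+05 = 20000 J.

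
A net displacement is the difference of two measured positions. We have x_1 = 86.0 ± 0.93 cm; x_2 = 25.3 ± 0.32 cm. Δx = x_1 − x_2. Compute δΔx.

Δx is a linear combination, so absolute uncertainties add in quadrature:
  (δx_1)² = 0.865;  (δx_2)² = 0.102
δΔx = √(0.967) = 0.984 cm

0.984 cm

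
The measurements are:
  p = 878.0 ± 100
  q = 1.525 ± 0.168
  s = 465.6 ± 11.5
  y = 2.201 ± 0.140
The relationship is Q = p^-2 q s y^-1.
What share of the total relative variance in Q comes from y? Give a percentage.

(δQ/Q)² = (-2·δp/p)² + (1·δq/q)² + (1·δs/s)² + (-1·δy/y)²
  p term: (-2×0.114)² = 0.0519
  q term: (1×0.110)² = 0.0121
  s term: (1×0.0247)² = 0.000610
  y term: (-1×0.0636)² = 0.00405
Total = 0.0687. Share from y = 0.00405/0.0687 = 0.0589.

5.89%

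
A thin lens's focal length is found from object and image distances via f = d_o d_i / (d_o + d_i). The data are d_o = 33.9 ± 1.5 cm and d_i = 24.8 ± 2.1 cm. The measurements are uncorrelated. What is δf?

0.750 cm

∂f/∂d_o = (d_i/(d_o+d_i))² = 0.178;  ∂f/∂d_i = (d_o/(d_o+d_i))² = 0.334
δf = √((∂f/∂d_o · δd_o)² + (∂f/∂d_i · δd_i)²) = √(0.0717 + 0.491) = 0.750 cm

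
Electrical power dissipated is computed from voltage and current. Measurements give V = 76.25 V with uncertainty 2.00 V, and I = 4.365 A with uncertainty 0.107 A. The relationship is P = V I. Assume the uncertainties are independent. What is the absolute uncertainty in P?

Products/powers → add relative errors in quadrature, weighted by exponent:
  (1·δV/V)² = (1×0.0262)² = 0.000688;  (1·δI/I)² = (1×0.0245)² = 0.000601
δP/P = √(0.00129) = 0.0359
P = 332.8 W, so δP = 0.0359 × 332.8 = 11.9 W.

11.9 W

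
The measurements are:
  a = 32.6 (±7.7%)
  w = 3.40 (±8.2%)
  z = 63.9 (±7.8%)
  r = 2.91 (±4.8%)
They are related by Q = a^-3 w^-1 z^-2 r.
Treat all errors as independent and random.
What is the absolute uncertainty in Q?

1.78e-09

Q is a product of powers, so relative uncertainties combine in quadrature:
  (-3·δa/a)² = (-3×0.0770)² = 0.0534;  (-1·δw/w)² = (-1×0.0820)² = 0.00672;  (-2·δz/z)² = (-2×0.0780)² = 0.0243;  (1·δr/r)² = (1×0.0480)² = 0.00230
δQ/Q = √(0.0867) = 0.294
Q = 6.05e-09, so δQ = 0.294 × 6.05e-09 = 1.78e-09.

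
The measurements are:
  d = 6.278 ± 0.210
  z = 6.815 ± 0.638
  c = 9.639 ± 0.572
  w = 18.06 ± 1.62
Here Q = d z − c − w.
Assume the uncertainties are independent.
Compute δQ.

4.59

Let p = d·z = 42.78. δp/p = √((1·δd/d)² + (1·δz/z)²) = √(0.00112 + 0.00876) = 0.0994, so δp = 4.25.
Q = p − c − w: δQ = √(δp² + δc² + δw²) = √(18.1 + 0.327 + 2.62) = 4.59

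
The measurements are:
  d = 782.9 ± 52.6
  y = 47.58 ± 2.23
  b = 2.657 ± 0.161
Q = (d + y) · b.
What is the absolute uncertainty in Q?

Let u = d + y = 830.5. δu = √(δd² + δy²) = √(2770 + 4.97) = 52.6, so δu/u = 0.0634.
Q is then a monomial in u, b:
δQ/Q = √((δu/u)² + (1·δb/b)²) = √(0.00402 + 0.00367) = 0.0877
Q = 2207, so δQ = 0.0877 × 2207 = 194.

194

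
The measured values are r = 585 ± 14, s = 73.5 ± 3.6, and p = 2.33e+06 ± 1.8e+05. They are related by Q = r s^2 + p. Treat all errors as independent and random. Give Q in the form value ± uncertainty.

Let w = r·s^2 = 3.16e+06. δw/w = √((1·δr/r)² + (2·δs/s)²) = √(0.000573 + 0.00960) = 0.101, so δw = 3.19e+05.
Q = w + p: δQ = √(δw² + δp²) = √(1.02e+11 + 3.24e+10) = 3.66e+05
Q = 5.49e+06.

(5.49 ± 0.366) × 10^6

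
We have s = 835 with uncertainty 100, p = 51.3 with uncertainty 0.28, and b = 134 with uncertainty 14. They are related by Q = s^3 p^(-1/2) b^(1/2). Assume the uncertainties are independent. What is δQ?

3.42e+08

Q is a product of powers, so relative uncertainties combine in quadrature:
  (3·δs/s)² = (3×0.120)² = 0.129;  (−½·δp/p)² = (-0.5×0.00546)² = 7.45e-06;  (½·δb/b)² = (0.5×0.104)² = 0.00273
δQ/Q = √(0.132) = 0.363
Q = 9.41e+08, so δQ = 0.363 × 9.41e+08 = 3.42e+08.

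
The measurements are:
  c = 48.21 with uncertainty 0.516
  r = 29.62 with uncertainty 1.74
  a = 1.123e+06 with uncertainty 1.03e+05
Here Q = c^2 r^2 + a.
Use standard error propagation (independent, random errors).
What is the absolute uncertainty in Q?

Let p = c^2·r^2 = 2.039e+06. δp/p = √((2·δc/c)² + (2·δr/r)²) = √(0.000458 + 0.0138) = 0.119, so δp = 2.44e+05.
Q = p + a: δQ = √(δp² + δa²) = √(5.93e+10 + 1.06e+10) = 2.64e+05

2.64e+05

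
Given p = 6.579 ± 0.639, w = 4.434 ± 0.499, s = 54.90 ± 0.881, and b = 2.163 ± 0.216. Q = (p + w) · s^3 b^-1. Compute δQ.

Let u = p + w = 11.01. δu = √(δp² + δw²) = √(0.408 + 0.249) = 0.811, so δu/u = 0.0736.
Q is then a monomial in u, s, b:
δQ/Q = √((δu/u)² + (3·δs/s)² + (-1·δb/b)²) = √(0.00542 + 0.00232 + 0.00997) = 0.133
Q = 842500, so δQ = 0.133 × 842500 = 1.12e+05.

1.12e+05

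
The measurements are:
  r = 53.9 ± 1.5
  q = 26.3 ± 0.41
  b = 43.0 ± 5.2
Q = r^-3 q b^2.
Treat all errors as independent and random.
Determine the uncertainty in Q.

Relative error in a monomial: (δQ/Q)² = Σ (nᵢ · δxᵢ/xᵢ)².
  (-3·δr/r)² = (-3×0.0278)² = 0.00697;  (1·δq/q)² = (1×0.0156)² = 0.000243;  (2·δb/b)² = (2×0.121)² = 0.0585
δQ/Q = √(0.0657) = 0.256
Q = 0.311, so δQ = 0.256 × 0.311 = 0.0796.

0.0796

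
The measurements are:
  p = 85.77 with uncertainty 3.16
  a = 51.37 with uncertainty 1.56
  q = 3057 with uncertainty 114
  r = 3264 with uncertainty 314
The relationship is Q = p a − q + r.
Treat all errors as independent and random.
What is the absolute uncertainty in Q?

395

Let w = p·a = 4406. δw/w = √((1·δp/p)² + (1·δa/a)²) = √(0.00136 + 0.000922) = 0.0477, so δw = 210.
Q = w − q + r: δQ = √(δw² + δq² + δr²) = √(44300 + 13000 + 98600) = 395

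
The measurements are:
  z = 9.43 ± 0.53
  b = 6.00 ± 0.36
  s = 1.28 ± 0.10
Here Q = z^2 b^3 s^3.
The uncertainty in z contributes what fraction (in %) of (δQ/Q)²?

(δQ/Q)² = (2·δz/z)² + (3·δb/b)² + (3·δs/s)²
  z term: (2×0.0562)² = 0.0126
  b term: (3×0.0600)² = 0.0324
  s term: (3×0.0781)² = 0.0549
Total = 0.1000. Share from z = 0.0126/0.1000 = 0.126.

12.6%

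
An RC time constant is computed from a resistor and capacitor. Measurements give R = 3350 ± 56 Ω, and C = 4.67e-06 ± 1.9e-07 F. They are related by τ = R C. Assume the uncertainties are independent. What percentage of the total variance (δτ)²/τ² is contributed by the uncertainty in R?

14.4%

(δτ/τ)² = (1·δR/R)² + (1·δC/C)²
  R term: (1×0.0167)² = 0.000279
  C term: (1×0.0407)² = 0.00166
Total = 0.00193. Share from R = 0.000279/0.00193 = 0.144.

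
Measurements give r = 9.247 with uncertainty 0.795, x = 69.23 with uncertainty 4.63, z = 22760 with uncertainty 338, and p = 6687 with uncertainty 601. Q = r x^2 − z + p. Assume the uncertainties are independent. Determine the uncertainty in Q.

Let w = r·x^2 = 44320. δw/w = √((1·δr/r)² + (2·δx/x)²) = √(0.00739 + 0.0179) = 0.159, so δw = 7050.
Q = w − z + p: δQ = √(δw² + δz² + δp²) = √(4.97e+07 + 1.14e+05 + 3.61e+05) = 7080

7080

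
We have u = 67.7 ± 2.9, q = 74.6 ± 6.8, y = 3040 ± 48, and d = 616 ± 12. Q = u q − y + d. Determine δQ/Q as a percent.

19.5%

Let p = u·q = 5050. δp/p = √((1·δu/u)² + (1·δq/q)²) = √(0.00183 + 0.00831) = 0.101, so δp = 509.
Q = p − y + d: δQ = √(δp² + δy² + δd²) = √(2.59e+05 + 2300 + 144) = 511
Q = 2630, so δQ/Q = 511/2630 = 0.195.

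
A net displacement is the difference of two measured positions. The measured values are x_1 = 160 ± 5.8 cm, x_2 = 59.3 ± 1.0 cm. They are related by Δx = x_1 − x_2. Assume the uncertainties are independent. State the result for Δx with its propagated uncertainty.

Sums and differences: (δΔx)² = Σ (cᵢ δxᵢ)².
  (δx_1)² = 33.6;  (δx_2)² = 1.00
δΔx = √(34.6) = 5.89 cm
Δx = 101 cm.

101 ± 5.89 cm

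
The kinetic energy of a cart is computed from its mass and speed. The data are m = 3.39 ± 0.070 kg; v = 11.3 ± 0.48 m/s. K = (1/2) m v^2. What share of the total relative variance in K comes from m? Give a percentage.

(δK/K)² = (1·δm/m)² + (2·δv/v)²
  m term: (1×0.0206)² = 0.000426
  v term: (2×0.0425)² = 0.00722
Total = 0.00764. Share from m = 0.000426/0.00764 = 0.0558.

5.58%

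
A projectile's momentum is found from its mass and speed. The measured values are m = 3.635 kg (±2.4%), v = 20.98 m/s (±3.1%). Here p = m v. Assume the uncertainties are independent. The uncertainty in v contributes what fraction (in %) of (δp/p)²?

(δp/p)² = (1·δm/m)² + (1·δv/v)²
  m term: (1×0.0240)² = 0.000576
  v term: (1×0.0310)² = 0.000961
Total = 0.00154. Share from v = 0.000961/0.00154 = 0.625.

62.5%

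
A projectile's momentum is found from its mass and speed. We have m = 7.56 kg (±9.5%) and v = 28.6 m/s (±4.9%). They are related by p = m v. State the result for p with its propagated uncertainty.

Since p is a product/quotient, work with relative uncertainties:
  (1·δm/m)² = (1×0.0950)² = 0.00903;  (1·δv/v)² = (1×0.0490)² = 0.00240
δp/p = √(0.0114) = 0.107
p = 216 kg·m/s, so δp = 0.107 × 216 = 23.1 kg·m/s.

216 ± 23.1 kg·m/s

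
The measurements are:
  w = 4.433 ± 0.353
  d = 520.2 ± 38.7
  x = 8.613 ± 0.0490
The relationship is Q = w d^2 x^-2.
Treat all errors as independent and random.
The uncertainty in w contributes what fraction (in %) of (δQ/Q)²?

(δQ/Q)² = (1·δw/w)² + (2·δd/d)² + (-2·δx/x)²
  w term: (1×0.0796)² = 0.00634
  d term: (2×0.0744)² = 0.0221
  x term: (-2×0.00569)² = 0.000129
Total = 0.0286. Share from w = 0.00634/0.0286 = 0.222.

22.2%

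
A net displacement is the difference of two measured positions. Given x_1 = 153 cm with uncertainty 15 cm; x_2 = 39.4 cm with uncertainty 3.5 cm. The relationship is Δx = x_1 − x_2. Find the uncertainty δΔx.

15.4 cm

For a sum/difference, combine absolute errors in quadrature:
  (δx_1)² = 225;  (δx_2)² = 12.2
δΔx = √(237) = 15.4 cm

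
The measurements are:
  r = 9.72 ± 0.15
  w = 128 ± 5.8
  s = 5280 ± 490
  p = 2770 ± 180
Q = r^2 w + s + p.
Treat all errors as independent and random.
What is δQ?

844

Let h = r^2·w = 12100. δh/h = √((2·δr/r)² + (1·δw/w)²) = √(0.000953 + 0.00205) = 0.0548, so δh = 663.
Q = h + s + p: δQ = √(δh² + δs² + δp²) = √(4.4e+05 + 2.4e+05 + 32400) = 844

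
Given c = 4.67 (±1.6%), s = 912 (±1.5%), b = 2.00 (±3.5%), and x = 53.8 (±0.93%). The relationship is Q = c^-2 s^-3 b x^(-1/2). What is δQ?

1.08e-12

Each factor contributes (exponent × relative error)² to (δQ/Q)²:
  (-2·δc/c)² = (-2×0.0160)² = 0.00102;  (-3·δs/s)² = (-3×0.0150)² = 0.00202;  (1·δb/b)² = (1×0.0350)² = 0.00123;  (−½·δx/x)² = (-0.5×0.00930)² = 2.16e-05
δQ/Q = √(0.00430) = 0.0655
Q = 1.65e-11, so δQ = 0.0655 × 1.65e-11 = 1.08e-12.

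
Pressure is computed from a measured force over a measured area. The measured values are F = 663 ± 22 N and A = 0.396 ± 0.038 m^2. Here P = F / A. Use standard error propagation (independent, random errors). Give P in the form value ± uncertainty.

Relative error in a monomial: (δP/P)² = Σ (nᵢ · δxᵢ/xᵢ)².
  (1·δF/F)² = (1×0.0332)² = 0.00110;  (-1·δA/A)² = (-1×0.0960)² = 0.00921
δP/P = √(0.0103) = 0.102
P = 1670 Pa, so δP = 0.102 × 1670 = 170 Pa.

1670 ± 170 Pa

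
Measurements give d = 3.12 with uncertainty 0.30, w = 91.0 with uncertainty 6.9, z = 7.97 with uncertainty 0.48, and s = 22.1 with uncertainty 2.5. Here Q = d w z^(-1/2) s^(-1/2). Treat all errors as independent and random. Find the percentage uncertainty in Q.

13.8%

Products/powers → add relative errors in quadrature, weighted by exponent:
  (1·δd/d)² = (1×0.0962)² = 0.00925;  (1·δw/w)² = (1×0.0758)² = 0.00575;  (−½·δz/z)² = (-0.5×0.0602)² = 0.000907;  (−½·δs/s)² = (-0.5×0.113)² = 0.00320
δQ/Q = √(0.0191) = 0.138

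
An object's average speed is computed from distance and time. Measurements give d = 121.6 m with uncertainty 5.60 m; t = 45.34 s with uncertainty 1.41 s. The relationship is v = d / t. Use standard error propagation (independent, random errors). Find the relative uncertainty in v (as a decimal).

Each factor contributes (exponent × relative error)² to (δv/v)²:
  (1·δd/d)² = (1×0.0461)² = 0.00212;  (-1·δt/t)² = (-1×0.0311)² = 0.000967
δv/v = √(0.00309) = 0.0556

0.0556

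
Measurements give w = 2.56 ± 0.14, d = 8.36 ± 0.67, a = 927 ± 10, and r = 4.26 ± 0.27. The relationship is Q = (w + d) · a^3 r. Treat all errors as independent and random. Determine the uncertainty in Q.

3.51e+09

Let u = w + d = 10.9. δu = √(δw² + δd²) = √(0.0196 + 0.449) = 0.684, so δu/u = 0.0627.
Q is then a monomial in u, a, r:
δQ/Q = √((δu/u)² + (3·δa/a)² + (1·δr/r)²) = √(0.00393 + 0.00105 + 0.00402) = 0.0948
Q = 3.71e+10, so δQ = 0.0948 × 3.71e+10 = 3.51e+09.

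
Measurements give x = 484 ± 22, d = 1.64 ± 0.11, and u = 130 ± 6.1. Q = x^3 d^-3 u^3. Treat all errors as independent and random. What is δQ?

1.59e+13

Q is a product of powers, so relative uncertainties combine in quadrature:
  (3·δx/x)² = (3×0.0455)² = 0.0186;  (-3·δd/d)² = (-3×0.0671)² = 0.0405;  (3·δu/u)² = (3×0.0469)² = 0.0198
δQ/Q = √(0.0789) = 0.281
Q = 5.65e+13, so δQ = 0.281 × 5.65e+13 = 1.59e+13.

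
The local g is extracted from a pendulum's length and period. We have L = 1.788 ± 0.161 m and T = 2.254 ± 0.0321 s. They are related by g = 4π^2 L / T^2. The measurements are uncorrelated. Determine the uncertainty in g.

For a monomial g ∝ L, T^-2, fractional errors add in quadrature:
  (1·δL/L)² = (1×0.0900)² = 0.00811;  (-2·δT/T)² = (-2×0.0142)² = 0.000811
δg/g = √(0.00892) = 0.0944
g = 13.89 m/s^2, so δg = 0.0944 × 13.89 = 1.31 m/s^2.

1.31 m/s^2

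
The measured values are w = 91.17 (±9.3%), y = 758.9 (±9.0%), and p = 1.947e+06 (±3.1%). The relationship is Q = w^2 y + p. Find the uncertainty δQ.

Let h = w^2·y = 6.308e+06. δh/h = √((2·δw/w)² + (1·δy/y)²) = √(0.0346 + 0.00810) = 0.207, so δh = 1.3e+06.
Q = h + p: δQ = √(δh² + δp²) = √(1.7e+12 + 3.64e+09) = 1.3e+06

1.3e+06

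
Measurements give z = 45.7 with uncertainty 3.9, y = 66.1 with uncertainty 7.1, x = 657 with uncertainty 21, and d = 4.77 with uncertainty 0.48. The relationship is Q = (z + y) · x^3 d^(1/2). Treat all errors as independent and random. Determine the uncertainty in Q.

9.02e+09

Let u = z + y = 112. δu = √(δz² + δy²) = √(15.2 + 50.4) = 8.10, so δu/u = 0.0725.
Q is then a monomial in u, x, d:
δQ/Q = √((δu/u)² + (3·δx/x)² + (½·δd/d)²) = √(0.00525 + 0.00919 + 0.00253) = 0.130
Q = 6.92e+10, so δQ = 0.130 × 6.92e+10 = 9.02e+09.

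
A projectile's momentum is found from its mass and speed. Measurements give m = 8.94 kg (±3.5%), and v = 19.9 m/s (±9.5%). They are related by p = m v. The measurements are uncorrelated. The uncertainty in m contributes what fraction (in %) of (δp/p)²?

(δp/p)² = (1·δm/m)² + (1·δv/v)²
  m term: (1×0.0350)² = 0.00123
  v term: (1×0.0950)² = 0.00903
Total = 0.0103. Share from m = 0.00123/0.0103 = 0.120.

12.0%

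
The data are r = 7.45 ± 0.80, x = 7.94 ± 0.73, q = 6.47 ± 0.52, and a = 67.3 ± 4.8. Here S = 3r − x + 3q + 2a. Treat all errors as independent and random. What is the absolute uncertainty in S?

10.0

Absolute uncertainties add in quadrature for a linear combination:
  (3·δr)² = 5.76;  (δx)² = 0.533;  (3·δq)² = 2.43;  (2·δa)² = 92.2
δS = √(101) = 10.0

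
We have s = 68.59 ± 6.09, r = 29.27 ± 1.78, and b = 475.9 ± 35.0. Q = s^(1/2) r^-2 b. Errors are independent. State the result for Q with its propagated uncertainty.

Relative error in a monomial: (δQ/Q)² = Σ (nᵢ · δxᵢ/xᵢ)².
  (½·δs/s)² = (0.5×0.0888)² = 0.00197;  (-2·δr/r)² = (-2×0.0608)² = 0.0148;  (1·δb/b)² = (1×0.0735)² = 0.00541
δQ/Q = √(0.0222) = 0.149
Q = 4.600, so δQ = 0.149 × 4.600 = 0.685.

4.600 ± 0.685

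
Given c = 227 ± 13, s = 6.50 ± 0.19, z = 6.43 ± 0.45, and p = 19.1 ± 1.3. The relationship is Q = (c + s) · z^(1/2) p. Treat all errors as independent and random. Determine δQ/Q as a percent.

9.46%

Let u = c + s = 234. δu = √(δc² + δs²) = √(169 + 0.0361) = 13.0, so δu/u = 0.0557.
Q is then a monomial in u, z, p:
δQ/Q = √((δu/u)² + (½·δz/z)² + (1·δp/p)²) = √(0.00310 + 0.00122 + 0.00463) = 0.0946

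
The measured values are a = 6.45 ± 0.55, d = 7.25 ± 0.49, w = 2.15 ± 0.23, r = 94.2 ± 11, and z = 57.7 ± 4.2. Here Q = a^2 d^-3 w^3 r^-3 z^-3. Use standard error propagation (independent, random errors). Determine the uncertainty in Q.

Since Q is a product/quotient, work with relative uncertainties:
  (2·δa/a)² = (2×0.0853)² = 0.0291;  (-3·δd/d)² = (-3×0.0676)² = 0.0411;  (3·δw/w)² = (3×0.107)² = 0.103;  (-3·δr/r)² = (-3×0.117)² = 0.123;  (-3·δz/z)² = (-3×0.0728)² = 0.0477
δQ/Q = √(0.344) = 0.586
Q = 6.76e-12, so δQ = 0.586 × 6.76e-12 = 3.96e-12.

3.96e-12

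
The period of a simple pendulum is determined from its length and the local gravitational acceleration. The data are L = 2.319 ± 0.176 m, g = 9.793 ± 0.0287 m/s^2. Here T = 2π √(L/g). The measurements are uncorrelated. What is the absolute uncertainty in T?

For a monomial T ∝ L^(1/2), g^(-1/2), fractional errors add in quadrature:
  (½·δL/L)² = (0.5×0.0759)² = 0.00144;  (−½·δg/g)² = (-0.5×0.00293)² = 2.15e-06
δT/T = √(0.00144) = 0.0380
T = 3.058 s, so δT = 0.0380 × 3.058 = 0.116 s.

0.116 s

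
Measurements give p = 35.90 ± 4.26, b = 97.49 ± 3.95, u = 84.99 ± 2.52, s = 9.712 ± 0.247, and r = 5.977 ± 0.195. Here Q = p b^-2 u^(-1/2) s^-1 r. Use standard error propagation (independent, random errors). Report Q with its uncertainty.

(2.522 ± 0.379) × 10^-4

Relative error in a monomial: (δQ/Q)² = Σ (nᵢ · δxᵢ/xᵢ)².
  (1·δp/p)² = (1×0.119)² = 0.0141;  (-2·δb/b)² = (-2×0.0405)² = 0.00657;  (−½·δu/u)² = (-0.5×0.0297)² = 0.000220;  (-1·δs/s)² = (-1×0.0254)² = 0.000647;  (1·δr/r)² = (1×0.0326)² = 0.00106
δQ/Q = √(0.0226) = 0.150
Q = 0.0002522, so δQ = 0.150 × 0.0002522 = 3.79e-05.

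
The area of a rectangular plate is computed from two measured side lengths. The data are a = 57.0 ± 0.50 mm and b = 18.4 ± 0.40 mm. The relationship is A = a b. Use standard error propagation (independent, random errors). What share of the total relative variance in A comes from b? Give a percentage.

86.0%

(δA/A)² = (1·δa/a)² + (1·δb/b)²
  a term: (1×0.00877)² = 7.69e-05
  b term: (1×0.0217)² = 0.000473
Total = 0.000550. Share from b = 0.000473/0.000550 = 0.860.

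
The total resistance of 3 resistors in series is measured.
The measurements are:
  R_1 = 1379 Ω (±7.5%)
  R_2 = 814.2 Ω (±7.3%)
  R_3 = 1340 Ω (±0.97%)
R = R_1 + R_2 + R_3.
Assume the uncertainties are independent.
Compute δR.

120 Ω

R is a linear combination, so absolute uncertainties add in quadrature:
  (δR_1)² = 10700;  (δR_2)² = 3530;  (δR_3)² = 169
δR = √(14400) = 120 Ω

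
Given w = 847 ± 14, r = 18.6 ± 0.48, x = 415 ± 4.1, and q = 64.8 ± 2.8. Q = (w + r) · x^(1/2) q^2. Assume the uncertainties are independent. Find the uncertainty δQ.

Let u = w + r = 866. δu = √(δw² + δr²) = √(196 + 0.230) = 14.0, so δu/u = 0.0162.
Q is then a monomial in u, x, q:
δQ/Q = √((δu/u)² + (½·δx/x)² + (2·δq/q)²) = √(0.000262 + 2.44e-05 + 0.00747) = 0.0881
Q = 7.4e+07, so δQ = 0.0881 × 7.4e+07 = 6.52e+06.

6.52e+06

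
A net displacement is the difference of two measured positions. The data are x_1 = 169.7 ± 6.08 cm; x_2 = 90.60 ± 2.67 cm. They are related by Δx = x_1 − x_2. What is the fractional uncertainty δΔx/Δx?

0.0839

Sums and differences: (δΔx)² = Σ (cᵢ δxᵢ)².
  (δx_1)² = 37.0;  (δx_2)² = 7.13
δΔx = √(44.1) = 6.64 cm
Δx = 79.10 cm, so δΔx/Δx = 6.64/79.10 = 0.0839.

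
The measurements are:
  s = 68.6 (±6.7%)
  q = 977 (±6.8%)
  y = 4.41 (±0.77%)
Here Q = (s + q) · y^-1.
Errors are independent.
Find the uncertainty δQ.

15.2

Let u = s + q = 1050. δu = √(δs² + δq²) = √(21.1 + 4410) = 66.6, so δu/u = 0.0637.
Q is then a monomial in u, y:
δQ/Q = √((δu/u)² + (-1·δy/y)²) = √(0.00406 + 5.93e-05) = 0.0642
Q = 237, so δQ = 0.0642 × 237 = 15.2.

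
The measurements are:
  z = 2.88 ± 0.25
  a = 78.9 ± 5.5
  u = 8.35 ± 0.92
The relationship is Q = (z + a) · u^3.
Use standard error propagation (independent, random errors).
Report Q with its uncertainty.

47600 ± 16100

Let w = z + a = 81.8. δw = √(δz² + δa²) = √(0.0625 + 30.2) = 5.51, so δw/w = 0.0673.
Q is then a monomial in w, u:
δQ/Q = √((δw/w)² + (3·δu/u)²) = √(0.00453 + 0.109) = 0.337
Q = 47600, so δQ = 0.337 × 47600 = 16100.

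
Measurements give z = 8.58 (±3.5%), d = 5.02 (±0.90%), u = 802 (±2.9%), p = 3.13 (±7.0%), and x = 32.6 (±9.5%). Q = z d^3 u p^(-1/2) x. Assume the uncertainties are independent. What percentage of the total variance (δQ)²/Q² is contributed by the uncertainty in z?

(δQ/Q)² = (1·δz/z)² + (3·δd/d)² + (1·δu/u)² + (−½·δp/p)² + (1·δx/x)²
  z term: (1×0.0350)² = 0.00123
  d term: (3×0.00900)² = 0.000729
  u term: (1×0.0290)² = 0.000841
  p term: (-0.5×0.0700)² = 0.00123
  x term: (1×0.0950)² = 0.00903
Total = 0.0130. Share from z = 0.00123/0.0130 = 0.0939.

9.39%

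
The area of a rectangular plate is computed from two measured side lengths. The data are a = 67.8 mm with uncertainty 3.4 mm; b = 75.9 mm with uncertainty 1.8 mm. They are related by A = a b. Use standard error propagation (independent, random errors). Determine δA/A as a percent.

A is a product of powers, so relative uncertainties combine in quadrature:
  (1·δa/a)² = (1×0.0501)² = 0.00251;  (1·δb/b)² = (1×0.0237)² = 0.000562
δA/A = √(0.00308) = 0.0555

5.55%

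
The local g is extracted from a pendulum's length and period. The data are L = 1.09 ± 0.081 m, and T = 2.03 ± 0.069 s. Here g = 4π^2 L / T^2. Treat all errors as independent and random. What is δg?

For a monomial g ∝ L, T^-2, fractional errors add in quadrature:
  (1·δL/L)² = (1×0.0743)² = 0.00552;  (-2·δT/T)² = (-2×0.0340)² = 0.00462
δg/g = √(0.0101) = 0.101
g = 10.4 m/s^2, so δg = 0.101 × 10.4 = 1.05 m/s^2.

1.05 m/s^2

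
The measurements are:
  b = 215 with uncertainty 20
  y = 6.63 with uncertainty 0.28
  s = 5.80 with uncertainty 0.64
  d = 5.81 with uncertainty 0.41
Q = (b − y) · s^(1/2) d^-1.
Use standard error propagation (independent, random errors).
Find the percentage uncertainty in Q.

13.1%

Let u = b − y = 208. δu = √(δb² + δy²) = √(400 + 0.0784) = 20.0, so δu/u = 0.0960.
Q is then a monomial in u, s, d:
δQ/Q = √((δu/u)² + (½·δs/s)² + (-1·δd/d)²) = √(0.00921 + 0.00304 + 0.00498) = 0.131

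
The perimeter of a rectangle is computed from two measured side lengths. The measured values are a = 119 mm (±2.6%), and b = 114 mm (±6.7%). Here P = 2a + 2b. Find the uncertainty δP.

Each term contributes (cᵢ δxᵢ)² to (δP)²:
  (2·δa)² = 38.3;  (2·δb)² = 233
δP = √(272) = 16.5 mm

16.5 mm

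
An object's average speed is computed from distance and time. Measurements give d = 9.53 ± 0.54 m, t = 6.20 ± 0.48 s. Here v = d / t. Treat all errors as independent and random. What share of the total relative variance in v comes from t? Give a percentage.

65.1%

(δv/v)² = (1·δd/d)² + (-1·δt/t)²
  d term: (1×0.0567)² = 0.00321
  t term: (-1×0.0774)² = 0.00599
Total = 0.00920. Share from t = 0.00599/0.00920 = 0.651.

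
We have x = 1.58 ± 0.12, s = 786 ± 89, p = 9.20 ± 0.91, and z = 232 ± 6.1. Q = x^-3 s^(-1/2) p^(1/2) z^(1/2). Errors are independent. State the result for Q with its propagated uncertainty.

Since Q is a product/quotient, work with relative uncertainties:
  (-3·δx/x)² = (-3×0.0759)² = 0.0519;  (−½·δs/s)² = (-0.5×0.113)² = 0.00321;  (½·δp/p)² = (0.5×0.0989)² = 0.00245;  (½·δz/z)² = (0.5×0.0263)² = 0.000173
δQ/Q = √(0.0577) = 0.240
Q = 0.418, so δQ = 0.240 × 0.418 = 0.100.

0.418 ± 0.100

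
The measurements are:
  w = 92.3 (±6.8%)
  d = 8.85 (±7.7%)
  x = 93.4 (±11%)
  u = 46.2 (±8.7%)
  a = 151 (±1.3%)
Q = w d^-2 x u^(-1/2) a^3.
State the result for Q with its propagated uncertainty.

(5.58 ± 1.17) × 10^7

Q is a product of powers, so relative uncertainties combine in quadrature:
  (1·δw/w)² = (1×0.0680)² = 0.00462;  (-2·δd/d)² = (-2×0.0770)² = 0.0237;  (1·δx/x)² = (1×0.110)² = 0.0121;  (−½·δu/u)² = (-0.5×0.0870)² = 0.00189;  (3·δa/a)² = (3×0.0130)² = 0.00152
δQ/Q = √(0.0439) = 0.209
Q = 5.58e+07, so δQ = 0.209 × 5.58e+07 = 1.17e+07.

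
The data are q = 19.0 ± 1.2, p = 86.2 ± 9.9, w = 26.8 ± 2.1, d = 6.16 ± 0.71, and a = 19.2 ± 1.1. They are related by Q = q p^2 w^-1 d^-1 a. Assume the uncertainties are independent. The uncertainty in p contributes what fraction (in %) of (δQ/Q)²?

66.4%

(δQ/Q)² = (1·δq/q)² + (2·δp/p)² + (-1·δw/w)² + (-1·δd/d)² + (1·δa/a)²
  q term: (1×0.0632)² = 0.00399
  p term: (2×0.115)² = 0.0528
  w term: (-1×0.0784)² = 0.00614
  d term: (-1×0.115)² = 0.0133
  a term: (1×0.0573)² = 0.00328
Total = 0.0795. Share from p = 0.0528/0.0795 = 0.664.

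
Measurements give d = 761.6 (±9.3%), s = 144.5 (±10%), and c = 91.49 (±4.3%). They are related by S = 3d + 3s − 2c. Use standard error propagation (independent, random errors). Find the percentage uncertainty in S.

Each term contributes (cᵢ δxᵢ)² to (δS)²:
  (3·δd)² = 45200;  (3·δs)² = 1880;  (2·δc)² = 61.9
δS = √(47100) = 217
S = 2535, so δS/S = 217/2535 = 0.0856.

8.56%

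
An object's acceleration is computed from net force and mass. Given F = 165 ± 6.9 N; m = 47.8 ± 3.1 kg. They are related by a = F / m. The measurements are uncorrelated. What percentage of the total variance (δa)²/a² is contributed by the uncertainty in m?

(δa/a)² = (1·δF/F)² + (-1·δm/m)²
  F term: (1×0.0418)² = 0.00175
  m term: (-1×0.0649)² = 0.00421
Total = 0.00595. Share from m = 0.00421/0.00595 = 0.706.

70.6%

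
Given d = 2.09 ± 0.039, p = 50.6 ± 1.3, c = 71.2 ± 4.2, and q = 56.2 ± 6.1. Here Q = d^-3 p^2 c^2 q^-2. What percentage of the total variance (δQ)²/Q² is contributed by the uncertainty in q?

(δQ/Q)² = (-3·δd/d)² + (2·δp/p)² + (2·δc/c)² + (-2·δq/q)²
  d term: (-3×0.0187)² = 0.00313
  p term: (2×0.0257)² = 0.00264
  c term: (2×0.0590)² = 0.0139
  q term: (-2×0.109)² = 0.0471
Total = 0.0668. Share from q = 0.0471/0.0668 = 0.705.

70.5%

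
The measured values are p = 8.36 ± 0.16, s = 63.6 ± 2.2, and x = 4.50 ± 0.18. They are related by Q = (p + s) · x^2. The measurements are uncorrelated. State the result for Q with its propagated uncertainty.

1460 ± 125

Let u = p + s = 72.0. δu = √(δp² + δs²) = √(0.0256 + 4.84) = 2.21, so δu/u = 0.0307.
Q is then a monomial in u, x:
δQ/Q = √((δu/u)² + (2·δx/x)²) = √(0.000940 + 0.00640) = 0.0857
Q = 1460, so δQ = 0.0857 × 1460 = 125.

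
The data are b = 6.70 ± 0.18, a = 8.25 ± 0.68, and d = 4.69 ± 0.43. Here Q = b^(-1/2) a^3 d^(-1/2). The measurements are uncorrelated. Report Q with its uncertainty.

100 ± 25.2

Q is a product of powers, so relative uncertainties combine in quadrature:
  (−½·δb/b)² = (-0.5×0.0269)² = 0.000180;  (3·δa/a)² = (3×0.0824)² = 0.0611;  (−½·δd/d)² = (-0.5×0.0917)² = 0.00210
δQ/Q = √(0.0634) = 0.252
Q = 100, so δQ = 0.252 × 100 = 25.2.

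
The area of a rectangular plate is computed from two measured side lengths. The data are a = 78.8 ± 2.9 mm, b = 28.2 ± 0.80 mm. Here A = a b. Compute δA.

103 mm^2

A is a product of powers, so relative uncertainties combine in quadrature:
  (1·δa/a)² = (1×0.0368)² = 0.00135;  (1·δb/b)² = (1×0.0284)² = 0.000805
δA/A = √(0.00216) = 0.0465
A = 2220 mm^2, so δA = 0.0465 × 2220 = 103 mm^2.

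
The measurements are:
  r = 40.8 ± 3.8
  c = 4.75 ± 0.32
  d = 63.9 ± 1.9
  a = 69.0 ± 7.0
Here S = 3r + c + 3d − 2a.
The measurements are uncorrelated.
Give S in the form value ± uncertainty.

Absolute uncertainties add in quadrature for a linear combination:
  (3·δr)² = 130;  (δc)² = 0.102;  (3·δd)² = 32.5;  (2·δa)² = 196
δS = √(359) = 18.9
S = 181.

181 ± 18.9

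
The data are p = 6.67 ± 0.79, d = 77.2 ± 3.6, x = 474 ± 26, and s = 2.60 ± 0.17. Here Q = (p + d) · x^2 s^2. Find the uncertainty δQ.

Let u = p + d = 83.9. δu = √(δp² + δd²) = √(0.624 + 13.0) = 3.69, so δu/u = 0.0439.
Q is then a monomial in u, x, s:
δQ/Q = √((δu/u)² + (2·δx/x)² + (2·δs/s)²) = √(0.00193 + 0.0120 + 0.0171) = 0.176
Q = 1.27e+08, so δQ = 0.176 × 1.27e+08 = 2.25e+07.

2.25e+07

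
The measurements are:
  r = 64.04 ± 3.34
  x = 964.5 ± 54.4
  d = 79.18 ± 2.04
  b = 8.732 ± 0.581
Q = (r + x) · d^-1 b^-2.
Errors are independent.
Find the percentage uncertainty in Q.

Let u = r + x = 1029. δu = √(δr² + δx²) = √(11.2 + 2960) = 54.5, so δu/u = 0.0530.
Q is then a monomial in u, d, b:
δQ/Q = √((δu/u)² + (-1·δd/d)² + (-2·δb/b)²) = √(0.00281 + 0.000664 + 0.0177) = 0.146

14.6%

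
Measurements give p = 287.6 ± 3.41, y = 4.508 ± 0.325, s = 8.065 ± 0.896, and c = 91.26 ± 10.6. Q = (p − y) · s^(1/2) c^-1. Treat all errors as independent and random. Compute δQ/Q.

Let u = p − y = 283.1. δu = √(δp² + δy²) = √(11.6 + 0.106) = 3.43, so δu/u = 0.0121.
Q is then a monomial in u, s, c:
δQ/Q = √((δu/u)² + (½·δs/s)² + (-1·δc/c)²) = √(0.000146 + 0.00309 + 0.0135) = 0.129

0.129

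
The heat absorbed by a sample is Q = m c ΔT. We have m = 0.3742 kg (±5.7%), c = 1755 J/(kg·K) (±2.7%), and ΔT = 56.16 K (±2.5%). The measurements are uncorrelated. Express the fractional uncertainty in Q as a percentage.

6.78%

For a monomial Q ∝ m, c, ΔT, fractional errors add in quadrature:
  (1·δm/m)² = (1×0.0570)² = 0.00325;  (1·δc/c)² = (1×0.0270)² = 0.000729;  (1·δΔT/ΔT)² = (1×0.0250)² = 0.000625
δQ/Q = √(0.00460) = 0.0678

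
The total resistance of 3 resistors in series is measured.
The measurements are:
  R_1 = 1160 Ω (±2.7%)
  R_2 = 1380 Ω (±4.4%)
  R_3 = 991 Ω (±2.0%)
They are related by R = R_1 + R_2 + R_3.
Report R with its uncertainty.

3530 ± 71.1 Ω

Absolute uncertainties add in quadrature for a linear combination:
  (δR_1)² = 981;  (δR_2)² = 3690;  (δR_3)² = 393
δR = √(5060) = 71.1 Ω
R = 3530 Ω.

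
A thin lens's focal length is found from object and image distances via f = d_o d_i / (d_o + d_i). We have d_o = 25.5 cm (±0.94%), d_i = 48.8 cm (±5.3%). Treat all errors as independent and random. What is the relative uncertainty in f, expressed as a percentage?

∂f/∂d_o = (d_i/(d_o+d_i))² = 0.431;  ∂f/∂d_i = (d_o/(d_o+d_i))² = 0.118
δf = √((∂f/∂d_o · δd_o)² + (∂f/∂d_i · δd_i)²) = √(0.0107 + 0.0928) = 0.322 cm
f = 16.7 cm, so δf/f = 0.322/16.7 = 0.0192.

1.92%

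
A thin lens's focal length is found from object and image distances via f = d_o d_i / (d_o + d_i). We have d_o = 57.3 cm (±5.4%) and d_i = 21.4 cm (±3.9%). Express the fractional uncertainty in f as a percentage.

∂f/∂d_o = (d_i/(d_o+d_i))² = 0.0739;  ∂f/∂d_i = (d_o/(d_o+d_i))² = 0.530
δf = √((∂f/∂d_o · δd_o)² + (∂f/∂d_i · δd_i)²) = √(0.0523 + 0.196) = 0.498 cm
f = 15.6 cm, so δf/f = 0.498/15.6 = 0.0320.

3.20%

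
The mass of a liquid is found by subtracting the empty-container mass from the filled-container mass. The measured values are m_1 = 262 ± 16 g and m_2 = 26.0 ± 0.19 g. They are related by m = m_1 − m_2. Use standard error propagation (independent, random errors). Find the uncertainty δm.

m is a linear combination, so absolute uncertainties add in quadrature:
  (δm_1)² = 256;  (δm_2)² = 0.0361
δm = √(256) = 16.0 g

16.0 g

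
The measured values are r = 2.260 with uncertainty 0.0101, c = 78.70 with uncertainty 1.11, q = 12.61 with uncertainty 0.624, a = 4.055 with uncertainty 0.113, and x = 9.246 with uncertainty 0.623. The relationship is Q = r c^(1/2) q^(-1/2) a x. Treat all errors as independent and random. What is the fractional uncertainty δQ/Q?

0.0775

Q is a product of powers, so relative uncertainties combine in quadrature:
  (1·δr/r)² = (1×0.00447)² = 2e-05;  (½·δc/c)² = (0.5×0.0141)² = 4.97e-05;  (−½·δq/q)² = (-0.5×0.0495)² = 0.000612;  (1·δa/a)² = (1×0.0279)² = 0.000777;  (1·δx/x)² = (1×0.0674)² = 0.00454
δQ/Q = √(0.00600) = 0.0775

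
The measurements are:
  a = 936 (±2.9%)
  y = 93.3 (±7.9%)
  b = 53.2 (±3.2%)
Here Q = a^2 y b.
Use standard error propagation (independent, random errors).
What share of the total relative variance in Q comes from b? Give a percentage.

9.63%

(δQ/Q)² = (2·δa/a)² + (1·δy/y)² + (1·δb/b)²
  a term: (2×0.0290)² = 0.00336
  y term: (1×0.0790)² = 0.00624
  b term: (1×0.0320)² = 0.00102
Total = 0.0106. Share from b = 0.00102/0.0106 = 0.0963.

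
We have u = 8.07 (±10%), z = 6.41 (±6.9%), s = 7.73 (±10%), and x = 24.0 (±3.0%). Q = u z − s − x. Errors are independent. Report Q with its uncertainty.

20.0 ± 6.37

Let p = u·z = 51.7. δp/p = √((1·δu/u)² + (1·δz/z)²) = √(0.0100 + 0.00476) = 0.121, so δp = 6.28.
Q = p − s − x: δQ = √(δp² + δs² + δx²) = √(39.5 + 0.598 + 0.518) = 6.37
Q = 20.0.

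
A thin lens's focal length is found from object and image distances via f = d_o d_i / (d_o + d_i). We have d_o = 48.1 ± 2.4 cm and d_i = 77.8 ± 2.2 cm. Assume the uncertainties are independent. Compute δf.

0.971 cm

∂f/∂d_o = (d_i/(d_o+d_i))² = 0.382;  ∂f/∂d_i = (d_o/(d_o+d_i))² = 0.146
δf = √((∂f/∂d_o · δd_o)² + (∂f/∂d_i · δd_i)²) = √(0.840 + 0.103) = 0.971 cm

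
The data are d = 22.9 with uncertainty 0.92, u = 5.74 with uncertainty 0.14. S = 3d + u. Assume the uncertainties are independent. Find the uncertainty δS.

For a sum/difference, combine absolute errors in quadrature:
  (3·δd)² = 7.62;  (δu)² = 0.0196
δS = √(7.64) = 2.76

2.76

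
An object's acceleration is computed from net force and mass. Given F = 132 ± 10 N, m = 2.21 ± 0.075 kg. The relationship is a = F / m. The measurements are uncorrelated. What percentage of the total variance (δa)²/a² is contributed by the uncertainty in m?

16.7%

(δa/a)² = (1·δF/F)² + (-1·δm/m)²
  F term: (1×0.0758)² = 0.00574
  m term: (-1×0.0339)² = 0.00115
Total = 0.00689. Share from m = 0.00115/0.00689 = 0.167.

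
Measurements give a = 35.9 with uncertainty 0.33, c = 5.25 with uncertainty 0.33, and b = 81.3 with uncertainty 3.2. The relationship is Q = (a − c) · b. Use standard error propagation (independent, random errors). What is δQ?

Let u = a − c = 30.6. δu = √(δa² + δc²) = √(0.109 + 0.109) = 0.467, so δu/u = 0.0152.
Q is then a monomial in u, b:
δQ/Q = √((δu/u)² + (1·δb/b)²) = √(0.000232 + 0.00155) = 0.0422
Q = 2490, so δQ = 0.0422 × 2490 = 105.

105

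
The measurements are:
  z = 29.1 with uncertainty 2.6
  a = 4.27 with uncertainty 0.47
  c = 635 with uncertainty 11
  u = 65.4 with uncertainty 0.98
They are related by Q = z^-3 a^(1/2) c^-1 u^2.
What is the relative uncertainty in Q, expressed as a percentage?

Since Q is a product/quotient, work with relative uncertainties:
  (-3·δz/z)² = (-3×0.0893)² = 0.0718;  (½·δa/a)² = (0.5×0.110)² = 0.00303;  (-1·δc/c)² = (-1×0.0173)² = 0.000300;  (2·δu/u)² = (2×0.0150)² = 0.000898
δQ/Q = √(0.0761) = 0.276

27.6%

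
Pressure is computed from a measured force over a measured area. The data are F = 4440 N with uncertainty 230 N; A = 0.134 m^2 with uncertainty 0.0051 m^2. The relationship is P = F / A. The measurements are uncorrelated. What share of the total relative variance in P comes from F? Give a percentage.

(δP/P)² = (1·δF/F)² + (-1·δA/A)²
  F term: (1×0.0518)² = 0.00268
  A term: (-1×0.0381)² = 0.00145
Total = 0.00413. Share from F = 0.00268/0.00413 = 0.649.

64.9%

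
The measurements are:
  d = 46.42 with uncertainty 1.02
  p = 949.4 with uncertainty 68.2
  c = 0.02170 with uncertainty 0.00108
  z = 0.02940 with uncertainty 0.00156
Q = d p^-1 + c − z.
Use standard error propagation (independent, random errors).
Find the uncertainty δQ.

Let w = d·p^-1 = 0.04889. δw/w = √((1·δd/d)² + (-1·δp/p)²) = √(0.000483 + 0.00516) = 0.0751, so δw = 0.00367.
Q = w + c − z: δQ = √(δw² + δc² + δz²) = √(1.35e-05 + 1.17e-06 + 2.43e-06) = 0.00413

0.00413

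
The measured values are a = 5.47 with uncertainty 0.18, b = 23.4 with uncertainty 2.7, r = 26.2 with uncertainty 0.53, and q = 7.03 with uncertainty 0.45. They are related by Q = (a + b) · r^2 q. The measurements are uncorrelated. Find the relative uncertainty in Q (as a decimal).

Let u = a + b = 28.9. δu = √(δa² + δb²) = √(0.0324 + 7.29) = 2.71, so δu/u = 0.0937.
Q is then a monomial in u, r, q:
δQ/Q = √((δu/u)² + (2·δr/r)² + (1·δq/q)²) = √(0.00879 + 0.00164 + 0.00410) = 0.120

0.120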